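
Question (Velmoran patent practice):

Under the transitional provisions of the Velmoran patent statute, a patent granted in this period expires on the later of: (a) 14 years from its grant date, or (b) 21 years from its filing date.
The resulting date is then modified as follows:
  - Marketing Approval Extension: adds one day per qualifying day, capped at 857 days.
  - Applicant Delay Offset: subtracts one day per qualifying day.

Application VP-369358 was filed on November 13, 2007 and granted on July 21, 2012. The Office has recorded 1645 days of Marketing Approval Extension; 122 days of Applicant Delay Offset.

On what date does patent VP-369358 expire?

(a) grant + 14 years → 21 July 2026.
(b) filing + 21 years → 13 November 2028.
Later of the two: 13 November 2028.
Marketing Approval Extension: 1645 days claimed exceeds the 857-day cap, so +857 days → 20 March 2031.
Applicant Delay Offset: −122 days → 18 November 2030.

November 18, 2030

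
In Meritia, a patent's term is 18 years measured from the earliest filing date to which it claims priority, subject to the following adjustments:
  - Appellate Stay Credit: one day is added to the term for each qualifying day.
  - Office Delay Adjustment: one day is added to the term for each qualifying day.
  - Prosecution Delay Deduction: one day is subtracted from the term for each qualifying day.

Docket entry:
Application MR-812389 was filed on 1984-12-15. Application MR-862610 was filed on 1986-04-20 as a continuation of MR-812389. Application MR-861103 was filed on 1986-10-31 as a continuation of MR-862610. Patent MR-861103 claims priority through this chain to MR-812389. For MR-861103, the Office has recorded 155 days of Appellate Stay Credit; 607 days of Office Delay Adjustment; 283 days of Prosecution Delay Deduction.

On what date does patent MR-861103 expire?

Earliest priority filing: 15 December 1984.
Base term: 15 December 1984 + 18 years → 15 December 2002.
Appellate Stay Credit: +155 days → 19 May 2003.
Office Delay Adjustment: +607 days → 15 January 2005.
Prosecution Delay Deduction: −283 days → 7 April 2004.

April 7, 2004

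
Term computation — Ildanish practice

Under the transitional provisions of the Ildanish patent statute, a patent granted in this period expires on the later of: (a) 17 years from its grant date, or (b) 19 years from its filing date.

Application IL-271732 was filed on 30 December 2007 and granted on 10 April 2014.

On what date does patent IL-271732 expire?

(a) grant + 17 years → 10 April 2031.
(b) filing + 19 years → 30 December 2026.
Later of the two: 10 April 2031.

April 10, 2031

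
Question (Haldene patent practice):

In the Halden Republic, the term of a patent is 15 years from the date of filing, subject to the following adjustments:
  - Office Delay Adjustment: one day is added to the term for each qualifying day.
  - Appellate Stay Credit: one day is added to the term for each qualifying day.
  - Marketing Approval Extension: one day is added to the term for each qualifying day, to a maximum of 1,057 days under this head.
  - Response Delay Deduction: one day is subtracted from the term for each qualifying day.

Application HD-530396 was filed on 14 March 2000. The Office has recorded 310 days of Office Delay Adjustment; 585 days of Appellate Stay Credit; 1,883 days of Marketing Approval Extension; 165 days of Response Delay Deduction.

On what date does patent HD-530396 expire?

Base term: filing date + 15 years → 14 March 2015.
Office Delay Adjustment: +310 days → 18 January 2016.
Appellate Stay Credit: +585 days → 25 August 2017.
Marketing Approval Extension: 1883 days claimed exceeds the 1057-day cap, so +1057 days → 17 July 2020.
Response Delay Deduction: −165 days → 3 February 2020.

February 3, 2020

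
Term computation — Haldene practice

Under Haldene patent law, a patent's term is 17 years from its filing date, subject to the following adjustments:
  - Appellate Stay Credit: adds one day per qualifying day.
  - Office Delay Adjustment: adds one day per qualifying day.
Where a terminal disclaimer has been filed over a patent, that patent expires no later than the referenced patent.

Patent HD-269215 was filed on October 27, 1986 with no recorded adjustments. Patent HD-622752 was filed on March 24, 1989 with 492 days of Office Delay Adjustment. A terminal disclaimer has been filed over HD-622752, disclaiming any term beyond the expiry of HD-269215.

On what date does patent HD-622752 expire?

Natural term of HD-622752:
  Base: filing + 17 years → 24 March 2006.
  Office Delay Adjustment: +492 days → 29 July 2007.
Expiry of referenced patent HD-269215:
  Base: filing + 17 years → 27 October 2003.
Terminal disclaimer: HD-622752 expires on the earlier of 29 July 2007 and 27 October 2003.

October 27, 2003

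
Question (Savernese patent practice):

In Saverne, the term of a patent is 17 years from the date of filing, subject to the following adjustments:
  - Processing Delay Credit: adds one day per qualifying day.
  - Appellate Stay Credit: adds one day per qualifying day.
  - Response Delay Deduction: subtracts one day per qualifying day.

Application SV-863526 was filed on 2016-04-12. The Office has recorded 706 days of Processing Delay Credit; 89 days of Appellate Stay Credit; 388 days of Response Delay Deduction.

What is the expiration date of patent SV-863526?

Base term: filing date + 17 years → 12 April 2033.
Processing Delay Credit: +706 days → 19 March 2035.
Appellate Stay Credit: +89 days → 16 June 2035.
Response Delay Deduction: −388 days → 24 May 2034.

May 24, 2034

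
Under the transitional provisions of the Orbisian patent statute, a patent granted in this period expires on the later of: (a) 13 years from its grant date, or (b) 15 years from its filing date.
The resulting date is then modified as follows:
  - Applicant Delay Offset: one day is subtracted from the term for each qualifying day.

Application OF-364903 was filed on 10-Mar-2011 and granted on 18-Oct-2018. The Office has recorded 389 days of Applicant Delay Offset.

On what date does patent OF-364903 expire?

September 24, 2030

(a) grant + 13 years → 18 October 2031.
(b) filing + 15 years → 10 March 2026.
Later of the two: 18 October 2031.
Applicant Delay Offset: −389 days → 24 September 2030.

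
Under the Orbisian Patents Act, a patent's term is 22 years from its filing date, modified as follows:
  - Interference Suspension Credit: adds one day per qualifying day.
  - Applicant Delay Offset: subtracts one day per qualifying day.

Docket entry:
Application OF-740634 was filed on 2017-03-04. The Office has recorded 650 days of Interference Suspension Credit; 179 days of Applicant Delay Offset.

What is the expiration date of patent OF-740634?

June 17, 2040

Base term: filing date + 22 years → 4 March 2039.
Interference Suspension Credit: +650 days → 13 December 2040.
Applicant Delay Offset: −179 days → 17 June 2040.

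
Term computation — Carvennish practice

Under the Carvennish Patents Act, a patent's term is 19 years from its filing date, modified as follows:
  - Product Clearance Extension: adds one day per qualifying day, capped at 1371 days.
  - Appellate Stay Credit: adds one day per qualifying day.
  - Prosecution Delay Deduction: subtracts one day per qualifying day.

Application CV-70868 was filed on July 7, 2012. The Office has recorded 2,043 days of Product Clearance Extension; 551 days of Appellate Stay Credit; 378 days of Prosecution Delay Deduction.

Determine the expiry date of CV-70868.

Base term: filing date + 19 years → 7 July 2031.
Product Clearance Extension: 2043 days claimed exceeds the 1371-day cap, so +1371 days → 8 April 2035.
Appellate Stay Credit: +551 days → 10 October 2036.
Prosecution Delay Deduction: −378 days → 28 September 2035.

September 28, 2035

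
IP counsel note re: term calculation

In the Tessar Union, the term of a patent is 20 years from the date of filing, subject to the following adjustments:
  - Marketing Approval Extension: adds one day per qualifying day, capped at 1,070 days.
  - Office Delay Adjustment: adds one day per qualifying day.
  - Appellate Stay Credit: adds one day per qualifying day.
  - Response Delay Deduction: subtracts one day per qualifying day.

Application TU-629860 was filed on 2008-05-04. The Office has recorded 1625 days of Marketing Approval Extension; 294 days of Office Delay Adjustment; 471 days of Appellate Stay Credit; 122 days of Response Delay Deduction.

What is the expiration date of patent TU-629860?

Base term: filing date + 20 years → 4 May 2028.
Marketing Approval Extension: 1625 days claimed exceeds the 1070-day cap, so +1070 days → 9 April 2031.
Office Delay Adjustment: +294 days → 28 January 2032.
Appellate Stay Credit: +471 days → 13 May 2033.
Response Delay Deduction: −122 days → 11 January 2033.

January 11, 2033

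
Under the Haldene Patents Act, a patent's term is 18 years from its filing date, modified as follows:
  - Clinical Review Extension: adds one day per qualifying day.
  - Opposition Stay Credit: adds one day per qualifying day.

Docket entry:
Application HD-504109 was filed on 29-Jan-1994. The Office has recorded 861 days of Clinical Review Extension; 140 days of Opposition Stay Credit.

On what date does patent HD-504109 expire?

Base term: filing date + 18 years → 29 January 2012.
Clinical Review Extension: +861 days → 8 June 2014.
Opposition Stay Credit: +140 days → 26 October 2014.

October 26, 2014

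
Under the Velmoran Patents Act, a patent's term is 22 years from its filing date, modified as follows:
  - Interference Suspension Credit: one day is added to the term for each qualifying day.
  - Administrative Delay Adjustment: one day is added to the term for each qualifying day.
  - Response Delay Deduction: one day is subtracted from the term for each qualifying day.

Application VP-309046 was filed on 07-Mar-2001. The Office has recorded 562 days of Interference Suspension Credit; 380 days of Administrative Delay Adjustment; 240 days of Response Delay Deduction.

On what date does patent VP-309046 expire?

Base term: filing date + 22 years → 7 March 2023.
Interference Suspension Credit: +562 days → 19 September 2024.
Administrative Delay Adjustment: +380 days → 4 October 2025.
Response Delay Deduction: −240 days → 6 February 2025.

2025-02-06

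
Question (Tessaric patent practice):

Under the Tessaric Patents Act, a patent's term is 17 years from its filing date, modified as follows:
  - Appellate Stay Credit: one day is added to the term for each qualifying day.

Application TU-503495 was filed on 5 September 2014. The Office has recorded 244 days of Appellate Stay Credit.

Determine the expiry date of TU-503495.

Base term: filing date + 17 years → 5 September 2031.
Appellate Stay Credit: +244 days → 6 May 2032.

May 6, 2032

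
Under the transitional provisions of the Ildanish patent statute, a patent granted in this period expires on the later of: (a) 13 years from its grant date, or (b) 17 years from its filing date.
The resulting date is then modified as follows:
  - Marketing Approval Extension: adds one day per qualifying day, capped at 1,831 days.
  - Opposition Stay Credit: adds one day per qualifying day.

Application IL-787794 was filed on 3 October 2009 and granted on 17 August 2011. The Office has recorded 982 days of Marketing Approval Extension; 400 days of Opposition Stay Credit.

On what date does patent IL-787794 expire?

2030-07-16

(a) grant + 13 years → 17 August 2024.
(b) filing + 17 years → 3 October 2026.
Later of the two: 3 October 2026.
Marketing Approval Extension: 982 days (within the 1831-day cap) → +982 days → 11 June 2029.
Opposition Stay Credit: +400 days → 16 July 2030.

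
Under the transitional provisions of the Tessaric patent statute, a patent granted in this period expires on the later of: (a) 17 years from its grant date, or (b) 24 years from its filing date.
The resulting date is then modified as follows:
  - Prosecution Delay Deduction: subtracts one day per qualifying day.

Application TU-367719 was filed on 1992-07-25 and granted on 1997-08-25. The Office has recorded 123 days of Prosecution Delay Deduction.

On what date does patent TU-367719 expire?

(a) grant + 17 years → 25 August 2014.
(b) filing + 24 years → 25 July 2016.
Later of the two: 25 July 2016.
Prosecution Delay Deduction: −123 days → 24 March 2016.

March 24, 2016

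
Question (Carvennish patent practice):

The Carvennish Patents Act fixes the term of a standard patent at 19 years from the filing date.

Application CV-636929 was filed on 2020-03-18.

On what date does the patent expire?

March 18, 2039

Filing date + 19 years → 18 March 2039.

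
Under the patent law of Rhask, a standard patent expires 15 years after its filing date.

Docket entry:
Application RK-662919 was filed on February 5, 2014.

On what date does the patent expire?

February 5, 2029

Filing date + 15 years → 5 February 2029.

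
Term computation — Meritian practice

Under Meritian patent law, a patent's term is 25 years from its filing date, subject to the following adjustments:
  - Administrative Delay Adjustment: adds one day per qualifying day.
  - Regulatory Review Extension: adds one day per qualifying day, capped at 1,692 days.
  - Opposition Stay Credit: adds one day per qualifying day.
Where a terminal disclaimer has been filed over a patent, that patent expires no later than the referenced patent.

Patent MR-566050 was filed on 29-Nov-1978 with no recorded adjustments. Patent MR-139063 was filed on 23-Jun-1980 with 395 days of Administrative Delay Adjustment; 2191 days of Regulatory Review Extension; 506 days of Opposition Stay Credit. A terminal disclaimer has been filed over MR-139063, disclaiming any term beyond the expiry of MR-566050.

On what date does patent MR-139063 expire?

2003-11-29

Natural term of MR-139063:
  Base: filing + 25 years → 23 June 2005.
  Administrative Delay Adjustment: +395 days → 23 July 2006.
  Regulatory Review Extension: 2191 days claimed exceeds the 1692-day cap, so +1692 days → 11 March 2011.
  Opposition Stay Credit: +506 days → 29 July 2012.
Expiry of referenced patent MR-566050:
  Base: filing + 25 years → 29 November 2003.
Terminal disclaimer: MR-139063 expires on the earlier of 29 July 2012 and 29 November 2003.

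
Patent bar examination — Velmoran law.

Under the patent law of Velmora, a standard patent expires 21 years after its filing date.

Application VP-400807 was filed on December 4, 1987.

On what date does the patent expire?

Filing date + 21 years → 4 December 2008.

2008-12-04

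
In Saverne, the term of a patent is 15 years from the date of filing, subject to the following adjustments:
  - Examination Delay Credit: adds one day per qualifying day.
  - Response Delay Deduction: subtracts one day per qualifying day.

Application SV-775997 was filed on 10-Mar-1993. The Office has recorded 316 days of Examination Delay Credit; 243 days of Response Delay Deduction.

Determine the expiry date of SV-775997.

Base term: filing date + 15 years → 10 March 2008.
Examination Delay Credit: +316 days → 20 January 2009.
Response Delay Deduction: −243 days → 22 May 2008.

May 22, 2008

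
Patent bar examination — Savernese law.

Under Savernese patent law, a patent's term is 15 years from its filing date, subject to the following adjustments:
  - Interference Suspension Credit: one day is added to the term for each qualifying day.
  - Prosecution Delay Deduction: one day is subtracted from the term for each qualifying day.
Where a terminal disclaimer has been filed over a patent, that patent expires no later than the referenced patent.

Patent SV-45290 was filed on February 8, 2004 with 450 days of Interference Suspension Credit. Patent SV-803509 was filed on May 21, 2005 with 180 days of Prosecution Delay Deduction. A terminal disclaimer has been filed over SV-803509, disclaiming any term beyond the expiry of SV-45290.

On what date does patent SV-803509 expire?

Natural term of SV-803509:
  Base: filing + 15 years → 21 May 2020.
  Prosecution Delay Deduction: −180 days → 23 November 2019.
Expiry of referenced patent SV-45290:
  Base: filing + 15 years → 8 February 2019.
  Interference Suspension Credit: +450 days → 3 May 2020.
Terminal disclaimer: SV-803509 expires on the earlier of 23 November 2019 and 3 May 2020.

2019-11-23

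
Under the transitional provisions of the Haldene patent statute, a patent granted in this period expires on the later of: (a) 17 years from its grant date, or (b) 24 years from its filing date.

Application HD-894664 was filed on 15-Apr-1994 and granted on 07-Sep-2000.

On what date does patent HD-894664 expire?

(a) grant + 17 years → 7 September 2017.
(b) filing + 24 years → 15 April 2018.
Later of the two: 15 April 2018.

April 15, 2018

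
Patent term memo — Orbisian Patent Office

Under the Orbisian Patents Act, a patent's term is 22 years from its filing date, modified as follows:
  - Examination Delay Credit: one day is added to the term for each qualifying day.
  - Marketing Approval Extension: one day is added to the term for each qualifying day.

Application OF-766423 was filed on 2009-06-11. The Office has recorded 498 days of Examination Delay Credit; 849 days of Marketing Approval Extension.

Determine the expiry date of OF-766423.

Base term: filing date + 22 years → 11 June 2031.
Examination Delay Credit: +498 days → 21 October 2032.
Marketing Approval Extension: +849 days → 17 February 2035.

2035-02-17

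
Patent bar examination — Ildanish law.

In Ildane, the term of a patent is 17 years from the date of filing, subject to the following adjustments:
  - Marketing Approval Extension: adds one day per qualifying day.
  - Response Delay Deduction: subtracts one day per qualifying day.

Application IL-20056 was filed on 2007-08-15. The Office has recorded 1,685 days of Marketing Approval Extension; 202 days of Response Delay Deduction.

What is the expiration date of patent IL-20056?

Base term: filing date + 17 years → 15 August 2024.
Marketing Approval Extension: +1685 days → 27 March 2029.
Response Delay Deduction: −202 days → 6 September 2028.

2028-09-06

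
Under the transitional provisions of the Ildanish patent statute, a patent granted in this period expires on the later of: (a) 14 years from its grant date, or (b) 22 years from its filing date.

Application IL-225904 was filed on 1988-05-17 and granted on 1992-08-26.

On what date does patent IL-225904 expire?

May 17, 2010

(a) grant + 14 years → 26 August 2006.
(b) filing + 22 years → 17 May 2010.
Later of the two: 17 May 2010.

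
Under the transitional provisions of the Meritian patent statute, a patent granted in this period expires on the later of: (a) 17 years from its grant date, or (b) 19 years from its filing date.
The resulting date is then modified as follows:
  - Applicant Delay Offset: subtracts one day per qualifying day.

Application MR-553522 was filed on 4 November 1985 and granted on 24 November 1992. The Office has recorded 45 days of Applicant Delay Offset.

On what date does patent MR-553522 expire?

October 10, 2009

(a) grant + 17 years → 24 November 2009.
(b) filing + 19 years → 4 November 2004.
Later of the two: 24 November 2009.
Applicant Delay Offset: −45 days → 10 October 2009.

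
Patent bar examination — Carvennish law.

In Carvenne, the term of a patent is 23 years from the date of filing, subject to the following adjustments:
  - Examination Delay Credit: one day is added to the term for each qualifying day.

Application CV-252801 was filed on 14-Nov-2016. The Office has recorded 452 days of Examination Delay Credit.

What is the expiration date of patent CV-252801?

Base term: filing date + 23 years → 14 November 2039.
Examination Delay Credit: +452 days → 8 February 2041.

2041-02-08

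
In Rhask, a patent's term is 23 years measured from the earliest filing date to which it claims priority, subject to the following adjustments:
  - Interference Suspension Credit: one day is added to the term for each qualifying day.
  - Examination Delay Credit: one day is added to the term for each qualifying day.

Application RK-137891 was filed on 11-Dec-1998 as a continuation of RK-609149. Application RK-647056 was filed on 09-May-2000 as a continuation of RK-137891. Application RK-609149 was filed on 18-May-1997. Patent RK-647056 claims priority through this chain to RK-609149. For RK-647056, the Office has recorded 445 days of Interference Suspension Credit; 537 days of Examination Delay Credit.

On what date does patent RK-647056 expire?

January 25, 2023

Earliest priority filing: 18 May 1997.
Base term: 18 May 1997 + 23 years → 18 May 2020.
Interference Suspension Credit: +445 days → 6 August 2021.
Examination Delay Credit: +537 days → 25 January 2023.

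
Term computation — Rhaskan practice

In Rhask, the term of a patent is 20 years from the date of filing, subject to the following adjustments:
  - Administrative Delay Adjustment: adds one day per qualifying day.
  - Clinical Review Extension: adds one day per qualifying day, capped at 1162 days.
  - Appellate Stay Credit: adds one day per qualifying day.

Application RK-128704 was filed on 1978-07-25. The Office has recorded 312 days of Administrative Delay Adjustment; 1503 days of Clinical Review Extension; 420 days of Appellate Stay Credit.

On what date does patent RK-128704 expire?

2003-10-01

Base term: filing date + 20 years → 25 July 1998.
Administrative Delay Adjustment: +312 days → 2 June 1999.
Clinical Review Extension: 1503 days claimed exceeds the 1162-day cap, so +1162 days → 7 August 2002.
Appellate Stay Credit: +420 days → 1 October 2003.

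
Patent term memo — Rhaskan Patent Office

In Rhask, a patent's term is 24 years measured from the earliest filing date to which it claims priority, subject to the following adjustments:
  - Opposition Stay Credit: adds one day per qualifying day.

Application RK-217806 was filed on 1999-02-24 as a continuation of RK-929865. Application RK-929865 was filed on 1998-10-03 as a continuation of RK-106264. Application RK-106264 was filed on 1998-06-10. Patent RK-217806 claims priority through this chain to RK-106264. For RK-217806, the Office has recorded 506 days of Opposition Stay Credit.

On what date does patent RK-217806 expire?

October 29, 2023

Earliest priority filing: 10 June 1998.
Base term: 10 June 1998 + 24 years → 10 June 2022.
Opposition Stay Credit: +506 days → 29 October 2023.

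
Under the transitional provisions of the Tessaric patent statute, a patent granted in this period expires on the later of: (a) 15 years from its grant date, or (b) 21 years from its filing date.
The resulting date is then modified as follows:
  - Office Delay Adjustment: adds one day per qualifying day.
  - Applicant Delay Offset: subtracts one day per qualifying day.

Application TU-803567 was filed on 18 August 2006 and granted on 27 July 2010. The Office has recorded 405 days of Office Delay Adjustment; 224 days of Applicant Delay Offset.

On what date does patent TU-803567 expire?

(a) grant + 15 years → 27 July 2025.
(b) filing + 21 years → 18 August 2027.
Later of the two: 18 August 2027.
Office Delay Adjustment: +405 days → 26 September 2028.
Applicant Delay Offset: −224 days → 15 February 2028.

February 15, 2028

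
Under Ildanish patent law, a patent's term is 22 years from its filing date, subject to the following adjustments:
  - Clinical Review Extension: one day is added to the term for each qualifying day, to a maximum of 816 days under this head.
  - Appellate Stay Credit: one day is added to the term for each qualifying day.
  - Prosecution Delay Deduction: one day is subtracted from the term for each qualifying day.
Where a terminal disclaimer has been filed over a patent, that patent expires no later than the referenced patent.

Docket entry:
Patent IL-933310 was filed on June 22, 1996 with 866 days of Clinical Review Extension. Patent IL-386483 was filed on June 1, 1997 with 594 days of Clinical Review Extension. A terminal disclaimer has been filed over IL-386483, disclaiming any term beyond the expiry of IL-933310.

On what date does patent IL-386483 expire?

Natural term of IL-386483:
  Base: filing + 22 years → 1 June 2019.
  Clinical Review Extension: 594 days (within the 816-day cap) → +594 days → 15 January 2021.
Expiry of referenced patent IL-933310:
  Base: filing + 22 years → 22 June 2018.
  Clinical Review Extension: 866 days claimed exceeds the 816-day cap, so +816 days → 15 September 2020.
Terminal disclaimer: IL-386483 expires on the earlier of 15 January 2021 and 15 September 2020.

September 15, 2020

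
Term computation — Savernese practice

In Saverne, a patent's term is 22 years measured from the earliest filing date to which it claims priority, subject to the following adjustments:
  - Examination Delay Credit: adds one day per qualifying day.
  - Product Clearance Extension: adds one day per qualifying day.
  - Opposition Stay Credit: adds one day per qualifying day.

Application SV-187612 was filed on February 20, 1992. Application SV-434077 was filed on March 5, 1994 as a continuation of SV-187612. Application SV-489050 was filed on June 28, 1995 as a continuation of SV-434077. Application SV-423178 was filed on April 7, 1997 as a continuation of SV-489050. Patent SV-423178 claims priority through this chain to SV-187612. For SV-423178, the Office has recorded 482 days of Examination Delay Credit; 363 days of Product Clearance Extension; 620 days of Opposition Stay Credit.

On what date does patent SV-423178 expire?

2018-02-24

Earliest priority filing: 20 February 1992.
Base term: 20 February 1992 + 22 years → 20 February 2014.
Examination Delay Credit: +482 days → 17 June 2015.
Product Clearance Extension: +363 days → 14 June 2016.
Opposition Stay Credit: +620 days → 24 February 2018.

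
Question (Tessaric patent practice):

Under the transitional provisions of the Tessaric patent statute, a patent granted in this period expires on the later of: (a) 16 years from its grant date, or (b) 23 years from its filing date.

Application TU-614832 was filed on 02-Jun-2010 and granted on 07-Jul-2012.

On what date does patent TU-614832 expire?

2033-06-02

(a) grant + 16 years → 7 July 2028.
(b) filing + 23 years → 2 June 2033.
Later of the two: 2 June 2033.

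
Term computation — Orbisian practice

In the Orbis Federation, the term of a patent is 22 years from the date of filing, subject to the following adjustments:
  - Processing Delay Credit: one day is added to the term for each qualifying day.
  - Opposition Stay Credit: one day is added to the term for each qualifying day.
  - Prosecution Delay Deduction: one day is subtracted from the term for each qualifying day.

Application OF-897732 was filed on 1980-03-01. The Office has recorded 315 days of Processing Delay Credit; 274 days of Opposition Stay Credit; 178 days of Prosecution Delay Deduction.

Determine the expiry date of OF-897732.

Base term: filing date + 22 years → 1 March 2002.
Processing Delay Credit: +315 days → 10 January 2003.
Opposition Stay Credit: +274 days → 11 October 2003.
Prosecution Delay Deduction: −178 days → 16 April 2003.

2003-04-16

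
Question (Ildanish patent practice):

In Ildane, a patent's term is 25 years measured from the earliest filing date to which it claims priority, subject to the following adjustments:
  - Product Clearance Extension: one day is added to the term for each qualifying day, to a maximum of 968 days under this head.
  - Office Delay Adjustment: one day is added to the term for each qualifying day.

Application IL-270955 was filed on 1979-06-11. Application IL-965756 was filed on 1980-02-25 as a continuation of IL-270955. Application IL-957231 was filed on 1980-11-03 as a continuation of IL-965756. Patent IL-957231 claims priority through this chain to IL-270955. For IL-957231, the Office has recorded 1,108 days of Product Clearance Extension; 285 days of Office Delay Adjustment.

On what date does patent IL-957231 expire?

2007-11-16

Earliest priority filing: 11 June 1979.
Base term: 11 June 1979 + 25 years → 11 June 2004.
Product Clearance Extension: 1108 days claimed exceeds the 968-day cap, so +968 days → 4 February 2007.
Office Delay Adjustment: +285 days → 16 November 2007.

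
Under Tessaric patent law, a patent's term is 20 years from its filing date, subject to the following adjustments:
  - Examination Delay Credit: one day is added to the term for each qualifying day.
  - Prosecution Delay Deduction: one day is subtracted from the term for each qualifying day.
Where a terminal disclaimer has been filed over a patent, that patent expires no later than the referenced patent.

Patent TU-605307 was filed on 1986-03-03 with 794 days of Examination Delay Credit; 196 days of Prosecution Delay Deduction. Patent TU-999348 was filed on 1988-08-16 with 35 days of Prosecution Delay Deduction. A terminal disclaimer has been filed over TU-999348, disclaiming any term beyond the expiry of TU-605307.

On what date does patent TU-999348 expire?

2007-10-22

Natural term of TU-999348:
  Base: filing + 20 years → 16 August 2008.
  Prosecution Delay Deduction: −35 days → 12 July 2008.
Expiry of referenced patent TU-605307:
  Base: filing + 20 years → 3 March 2006.
  Examination Delay Credit: +794 days → 5 May 2008.
  Prosecution Delay Deduction: −196 days → 22 October 2007.
Terminal disclaimer: TU-999348 expires on the earlier of 12 July 2008 and 22 October 2007.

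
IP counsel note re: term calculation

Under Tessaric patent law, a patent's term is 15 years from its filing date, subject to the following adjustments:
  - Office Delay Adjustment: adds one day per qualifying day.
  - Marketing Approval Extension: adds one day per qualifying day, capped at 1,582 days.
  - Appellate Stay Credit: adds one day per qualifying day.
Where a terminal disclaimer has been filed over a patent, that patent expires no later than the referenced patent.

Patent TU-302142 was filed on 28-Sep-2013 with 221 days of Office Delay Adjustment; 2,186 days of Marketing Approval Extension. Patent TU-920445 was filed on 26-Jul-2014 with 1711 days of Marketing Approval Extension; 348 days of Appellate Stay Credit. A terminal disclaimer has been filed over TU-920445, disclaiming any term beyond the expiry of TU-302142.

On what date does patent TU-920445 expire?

September 5, 2033

Natural term of TU-920445:
  Base: filing + 15 years → 26 July 2029.
  Marketing Approval Extension: 1711 days claimed exceeds the 1582-day cap, so +1582 days → 24 November 2033.
  Appellate Stay Credit: +348 days → 7 November 2034.
Expiry of referenced patent TU-302142:
  Base: filing + 15 years → 28 September 2028.
  Office Delay Adjustment: +221 days → 7 May 2029.
  Marketing Approval Extension: 2186 days claimed exceeds the 1582-day cap, so +1582 days → 5 September 2033.
Terminal disclaimer: TU-920445 expires on the earlier of 7 November 2034 and 5 September 2033.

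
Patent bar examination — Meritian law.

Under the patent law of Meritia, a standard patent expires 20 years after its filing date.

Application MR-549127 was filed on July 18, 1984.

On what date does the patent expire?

2004-07-18

Filing date + 20 years → 18 July 2004.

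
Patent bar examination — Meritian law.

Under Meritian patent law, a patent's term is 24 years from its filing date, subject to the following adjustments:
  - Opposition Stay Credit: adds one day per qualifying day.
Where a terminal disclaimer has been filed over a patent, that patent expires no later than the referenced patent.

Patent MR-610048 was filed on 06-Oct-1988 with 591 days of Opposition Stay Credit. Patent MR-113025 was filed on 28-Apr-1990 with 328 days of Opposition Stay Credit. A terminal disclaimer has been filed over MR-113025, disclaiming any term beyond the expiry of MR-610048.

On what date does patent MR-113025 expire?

Natural term of MR-113025:
  Base: filing + 24 years → 28 April 2014.
  Opposition Stay Credit: +328 days → 22 March 2015.
Expiry of referenced patent MR-610048:
  Base: filing + 24 years → 6 October 2012.
  Opposition Stay Credit: +591 days → 20 May 2014.
Terminal disclaimer: MR-113025 expires on the earlier of 22 March 2015 and 20 May 2014.

May 20, 2014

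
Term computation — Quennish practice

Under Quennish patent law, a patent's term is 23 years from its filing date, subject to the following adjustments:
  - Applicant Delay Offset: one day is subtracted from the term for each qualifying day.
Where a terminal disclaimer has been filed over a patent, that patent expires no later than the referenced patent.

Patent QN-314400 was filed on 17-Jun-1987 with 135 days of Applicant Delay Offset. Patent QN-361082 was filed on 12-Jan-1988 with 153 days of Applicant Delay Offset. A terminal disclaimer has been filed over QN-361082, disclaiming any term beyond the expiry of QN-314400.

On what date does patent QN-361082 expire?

Natural term of QN-361082:
  Base: filing + 23 years → 12 January 2011.
  Applicant Delay Offset: −153 days → 12 August 2010.
Expiry of referenced patent QN-314400:
  Base: filing + 23 years → 17 June 2010.
  Applicant Delay Offset: −135 days → 2 February 2010.
Terminal disclaimer: QN-361082 expires on the earlier of 12 August 2010 and 2 February 2010.

February 2, 2010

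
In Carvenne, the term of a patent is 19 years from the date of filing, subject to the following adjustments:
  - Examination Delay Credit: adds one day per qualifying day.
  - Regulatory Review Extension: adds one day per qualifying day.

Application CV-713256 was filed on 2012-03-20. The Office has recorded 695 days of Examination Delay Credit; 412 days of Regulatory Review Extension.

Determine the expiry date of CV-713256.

Base term: filing date + 19 years → 20 March 2031.
Examination Delay Credit: +695 days → 12 February 2033.
Regulatory Review Extension: +412 days → 31 March 2034.

March 31, 2034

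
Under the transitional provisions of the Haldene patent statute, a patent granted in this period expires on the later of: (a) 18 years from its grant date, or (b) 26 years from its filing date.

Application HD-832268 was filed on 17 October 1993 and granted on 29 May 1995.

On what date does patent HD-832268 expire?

October 17, 2019

(a) grant + 18 years → 29 May 2013.
(b) filing + 26 years → 17 October 2019.
Later of the two: 17 October 2019.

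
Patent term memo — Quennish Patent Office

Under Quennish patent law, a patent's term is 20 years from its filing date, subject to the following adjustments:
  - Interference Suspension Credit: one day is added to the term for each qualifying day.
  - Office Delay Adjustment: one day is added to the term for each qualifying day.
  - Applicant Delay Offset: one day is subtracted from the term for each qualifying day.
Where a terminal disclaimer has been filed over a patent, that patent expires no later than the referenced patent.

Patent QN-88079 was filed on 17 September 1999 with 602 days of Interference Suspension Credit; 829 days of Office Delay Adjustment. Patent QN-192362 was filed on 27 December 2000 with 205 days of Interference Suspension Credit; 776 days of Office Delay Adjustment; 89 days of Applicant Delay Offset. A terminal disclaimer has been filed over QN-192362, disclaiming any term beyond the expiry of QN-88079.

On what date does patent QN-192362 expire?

Natural term of QN-192362:
  Base: filing + 20 years → 27 December 2020.
  Interference Suspension Credit: +205 days → 20 July 2021.
  Office Delay Adjustment: +776 days → 4 September 2023.
  Applicant Delay Offset: −89 days → 7 June 2023.
Expiry of referenced patent QN-88079:
  Base: filing + 20 years → 17 September 2019.
  Interference Suspension Credit: +602 days → 11 May 2021.
  Office Delay Adjustment: +829 days → 18 August 2023.
Terminal disclaimer: QN-192362 expires on the earlier of 7 June 2023 and 18 August 2023.

2023-06-07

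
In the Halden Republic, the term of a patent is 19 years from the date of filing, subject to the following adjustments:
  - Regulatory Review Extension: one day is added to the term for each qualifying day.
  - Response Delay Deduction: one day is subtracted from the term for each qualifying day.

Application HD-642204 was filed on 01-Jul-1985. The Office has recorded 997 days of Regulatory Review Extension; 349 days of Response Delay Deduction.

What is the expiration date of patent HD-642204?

April 10, 2006

Base term: filing date + 19 years → 1 July 2004.
Regulatory Review Extension: +997 days → 25 March 2007.
Response Delay Deduction: −349 days → 10 April 2006.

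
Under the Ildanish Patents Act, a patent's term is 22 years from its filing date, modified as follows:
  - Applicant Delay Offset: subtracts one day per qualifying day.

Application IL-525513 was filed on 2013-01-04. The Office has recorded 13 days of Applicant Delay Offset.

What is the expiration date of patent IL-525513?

2034-12-22

Base term: filing date + 22 years → 4 January 2035.
Applicant Delay Offset: −13 days → 22 December 2034.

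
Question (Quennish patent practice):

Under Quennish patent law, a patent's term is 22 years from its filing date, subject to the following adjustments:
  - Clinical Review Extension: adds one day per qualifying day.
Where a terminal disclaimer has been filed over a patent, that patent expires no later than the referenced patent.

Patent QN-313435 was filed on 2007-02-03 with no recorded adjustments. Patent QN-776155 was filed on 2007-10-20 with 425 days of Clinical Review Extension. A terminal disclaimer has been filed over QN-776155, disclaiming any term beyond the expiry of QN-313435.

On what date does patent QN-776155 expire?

Natural term of QN-776155:
  Base: filing + 22 years → 20 October 2029.
  Clinical Review Extension: +425 days → 19 December 2030.
Expiry of referenced patent QN-313435:
  Base: filing + 22 years → 3 February 2029.
Terminal disclaimer: QN-776155 expires on the earlier of 19 December 2030 and 3 February 2029.

2029-02-03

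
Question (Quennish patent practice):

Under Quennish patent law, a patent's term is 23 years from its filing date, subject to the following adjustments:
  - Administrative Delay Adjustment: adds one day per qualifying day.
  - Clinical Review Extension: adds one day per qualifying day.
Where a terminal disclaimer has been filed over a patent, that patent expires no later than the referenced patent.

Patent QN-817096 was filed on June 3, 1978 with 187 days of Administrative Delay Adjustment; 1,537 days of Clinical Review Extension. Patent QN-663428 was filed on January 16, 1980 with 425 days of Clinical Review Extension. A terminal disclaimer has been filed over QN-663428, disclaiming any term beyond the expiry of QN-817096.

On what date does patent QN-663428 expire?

2004-03-16

Natural term of QN-663428:
  Base: filing + 23 years → 16 January 2003.
  Clinical Review Extension: +425 days → 16 March 2004.
Expiry of referenced patent QN-817096:
  Base: filing + 23 years → 3 June 2001.
  Administrative Delay Adjustment: +187 days → 7 December 2001.
  Clinical Review Extension: +1537 days → 21 February 2006.
Terminal disclaimer: QN-663428 expires on the earlier of 16 March 2004 and 21 February 2006.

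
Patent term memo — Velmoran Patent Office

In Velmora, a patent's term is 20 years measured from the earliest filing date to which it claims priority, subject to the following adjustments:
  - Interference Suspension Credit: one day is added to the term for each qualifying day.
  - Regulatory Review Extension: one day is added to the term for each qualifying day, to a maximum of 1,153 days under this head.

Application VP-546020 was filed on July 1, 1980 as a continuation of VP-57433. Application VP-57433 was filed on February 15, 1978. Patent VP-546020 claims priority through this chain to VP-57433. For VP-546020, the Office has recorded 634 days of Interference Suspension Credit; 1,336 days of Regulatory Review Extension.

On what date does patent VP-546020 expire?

January 7, 2003

Earliest priority filing: 15 February 1978.
Base term: 15 February 1978 + 20 years → 15 February 1998.
Interference Suspension Credit: +634 days → 11 November 1999.
Regulatory Review Extension: 1336 days claimed exceeds the 1153-day cap, so +1153 days → 7 January 2003.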